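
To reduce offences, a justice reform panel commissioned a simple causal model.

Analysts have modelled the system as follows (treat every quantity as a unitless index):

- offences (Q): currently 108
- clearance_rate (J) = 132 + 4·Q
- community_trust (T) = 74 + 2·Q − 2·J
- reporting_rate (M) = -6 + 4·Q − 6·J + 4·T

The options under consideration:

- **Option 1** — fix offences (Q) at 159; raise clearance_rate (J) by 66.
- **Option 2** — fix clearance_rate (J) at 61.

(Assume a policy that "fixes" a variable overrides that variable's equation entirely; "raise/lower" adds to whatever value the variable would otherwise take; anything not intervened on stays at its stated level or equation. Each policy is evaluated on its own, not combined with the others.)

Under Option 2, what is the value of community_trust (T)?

168

Option 2 (J := 61):
  Q = 108
  J = 61
  T = 74 + 2·108 − 2·61 = 168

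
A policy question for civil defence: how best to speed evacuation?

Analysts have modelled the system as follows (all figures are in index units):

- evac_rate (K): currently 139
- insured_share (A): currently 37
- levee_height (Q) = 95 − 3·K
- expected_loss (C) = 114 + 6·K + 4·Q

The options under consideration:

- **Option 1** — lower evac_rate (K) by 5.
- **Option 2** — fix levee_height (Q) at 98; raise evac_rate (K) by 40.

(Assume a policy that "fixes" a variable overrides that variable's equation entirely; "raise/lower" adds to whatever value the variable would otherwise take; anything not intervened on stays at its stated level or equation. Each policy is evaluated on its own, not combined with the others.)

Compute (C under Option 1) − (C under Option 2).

-1890

Option 1 (K − 5):
  K = 139 − 5 = 134
  Q = 95 − 3·134 = -307
  C = 114 + 6·134 + 4·(-307) = -310
Option 2 (Q := 98, K + 40):
  K = 139 + 40 = 179
  Q = 98
  C = 114 + 6·179 + 4·98 = 1580
C: -310 − 1580 = -1890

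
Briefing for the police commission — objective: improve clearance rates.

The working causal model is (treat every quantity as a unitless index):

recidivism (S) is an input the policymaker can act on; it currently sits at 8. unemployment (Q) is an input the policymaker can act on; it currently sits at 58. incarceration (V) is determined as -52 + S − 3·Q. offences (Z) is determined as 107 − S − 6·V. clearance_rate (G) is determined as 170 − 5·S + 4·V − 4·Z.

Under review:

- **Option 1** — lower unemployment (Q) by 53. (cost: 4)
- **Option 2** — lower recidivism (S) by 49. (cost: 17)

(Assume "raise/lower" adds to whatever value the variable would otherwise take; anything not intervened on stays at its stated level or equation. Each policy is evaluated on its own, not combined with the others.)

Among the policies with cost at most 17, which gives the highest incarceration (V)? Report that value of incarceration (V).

-59

Option 1 (Q − 53):
  S = 8
  Q = 58 − 53 = 5
  V = -52 + 8 − 3·5 = -59
Option 2 (S − 49):
  S = 8 − 49 = -41
  Q = 58
  V = -52 + (-41) − 3·58 = -267
Comparing — Option 1: V=-59, Option 2: V=-267. Highest is -59 (Option 1).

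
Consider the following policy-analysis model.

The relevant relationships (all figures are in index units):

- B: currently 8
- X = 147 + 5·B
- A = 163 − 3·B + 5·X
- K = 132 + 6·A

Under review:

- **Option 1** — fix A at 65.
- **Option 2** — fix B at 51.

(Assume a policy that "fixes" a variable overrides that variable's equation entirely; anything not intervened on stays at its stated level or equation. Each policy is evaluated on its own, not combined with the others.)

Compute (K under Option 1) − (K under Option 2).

-11730

Option 1 (A := 65):
  B = 8
  X = 147 + 5·8 = 187
  A = 65
  K = 132 + 6·65 = 522
Option 2 (B := 51):
  B = 51
  X = 147 + 5·51 = 402
  A = 163 − 3·51 + 5·402 = 2020
  K = 132 + 6·2020 = 12252
K: 522 − 12252 = -11730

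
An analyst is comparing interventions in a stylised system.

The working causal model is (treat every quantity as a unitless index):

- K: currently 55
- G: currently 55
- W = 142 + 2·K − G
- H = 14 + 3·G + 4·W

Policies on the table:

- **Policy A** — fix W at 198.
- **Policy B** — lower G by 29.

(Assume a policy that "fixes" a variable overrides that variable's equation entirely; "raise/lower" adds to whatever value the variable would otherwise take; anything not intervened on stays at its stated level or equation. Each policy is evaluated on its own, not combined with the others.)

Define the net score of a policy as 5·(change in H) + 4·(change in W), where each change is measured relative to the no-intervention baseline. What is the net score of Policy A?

24

Baseline:
  K = 55
  G = 55
  W = 142 + 2·55 − 55 = 197
  H = 14 + 3·55 + 4·197 = 967
Policy A (W := 198):
  K = 55
  G = 55
  W = 198
  H = 14 + 3·55 + 4·198 = 971
ΔH = 971 − 967 = 4; ΔW = 198 − 197 = 1
Score = 5·4 + 4·1 = 24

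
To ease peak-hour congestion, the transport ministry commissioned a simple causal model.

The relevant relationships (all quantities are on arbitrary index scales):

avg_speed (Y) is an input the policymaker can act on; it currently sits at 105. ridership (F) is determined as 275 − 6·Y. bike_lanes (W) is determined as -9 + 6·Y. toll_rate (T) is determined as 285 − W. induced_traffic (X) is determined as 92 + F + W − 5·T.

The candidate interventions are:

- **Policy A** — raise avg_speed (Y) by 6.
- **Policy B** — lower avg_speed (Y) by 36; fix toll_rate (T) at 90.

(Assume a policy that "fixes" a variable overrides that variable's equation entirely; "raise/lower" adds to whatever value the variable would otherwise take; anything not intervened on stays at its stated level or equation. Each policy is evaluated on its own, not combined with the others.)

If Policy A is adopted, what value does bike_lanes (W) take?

Policy A (Y + 6):
  Y = 105 + 6 = 111
  W = -9 + 6·111 = 657

657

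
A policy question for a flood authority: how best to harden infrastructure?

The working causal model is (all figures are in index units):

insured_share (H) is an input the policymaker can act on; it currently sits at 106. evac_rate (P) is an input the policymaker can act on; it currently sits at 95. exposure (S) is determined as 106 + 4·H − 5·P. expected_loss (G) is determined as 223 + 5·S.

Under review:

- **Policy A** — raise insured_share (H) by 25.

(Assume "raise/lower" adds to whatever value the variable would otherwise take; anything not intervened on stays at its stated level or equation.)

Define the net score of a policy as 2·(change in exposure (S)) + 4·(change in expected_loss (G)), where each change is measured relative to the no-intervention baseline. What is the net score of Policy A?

Baseline:
  H = 106
  P = 95
  S = 106 + 4·106 − 5·95 = 55
  G = 223 + 5·55 = 498
Policy A (H + 25):
  H = 106 + 25 = 131
  P = 95
  S = 106 + 4·131 − 5·95 = 155
  G = 223 + 5·155 = 998
ΔS = 155 − 55 = 100; ΔG = 998 − 498 = 500
Score = 2·100 + 4·500 = 2200

2200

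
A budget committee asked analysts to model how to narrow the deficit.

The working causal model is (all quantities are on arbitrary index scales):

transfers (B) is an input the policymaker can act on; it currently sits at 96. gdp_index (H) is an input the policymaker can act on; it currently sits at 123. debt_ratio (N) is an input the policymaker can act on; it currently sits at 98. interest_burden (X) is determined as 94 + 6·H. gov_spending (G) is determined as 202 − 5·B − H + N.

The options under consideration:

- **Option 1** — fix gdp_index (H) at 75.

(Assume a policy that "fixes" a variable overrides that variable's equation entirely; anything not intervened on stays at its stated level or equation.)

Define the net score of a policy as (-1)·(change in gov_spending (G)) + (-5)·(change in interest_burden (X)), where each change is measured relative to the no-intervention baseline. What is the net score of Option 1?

1392

Baseline:
  B = 96
  H = 123
  N = 98
  X = 94 + 6·123 = 832
  G = 202 − 5·96 − 123 + 98 = -303
Option 1 (H := 75):
  B = 96
  H = 75
  N = 98
  X = 94 + 6·75 = 544
  G = 202 − 5·96 − 75 + 98 = -255
ΔG = -255 − (-303) = 48; ΔX = 544 − 832 = -288
Score = (-1)·48 + (-5)·(-288) = 1392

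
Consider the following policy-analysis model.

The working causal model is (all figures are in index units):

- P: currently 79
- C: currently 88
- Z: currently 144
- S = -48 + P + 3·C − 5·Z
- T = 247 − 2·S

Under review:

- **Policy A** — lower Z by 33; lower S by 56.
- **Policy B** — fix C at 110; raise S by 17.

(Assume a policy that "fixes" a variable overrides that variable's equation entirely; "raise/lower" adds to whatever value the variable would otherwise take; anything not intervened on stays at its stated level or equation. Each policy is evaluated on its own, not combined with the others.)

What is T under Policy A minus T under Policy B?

-52

Policy A (Z − 33, S − 56):
  P = 79
  C = 88
  Z = 144 − 33 = 111
  S = -48 + 79 + 3·88 − 5·111 (−56 from intervention) = -316
  T = 247 − 2·(-316) = 879
Policy B (C := 110, S + 17):
  P = 79
  C = 110
  Z = 144
  S = -48 + 79 + 3·110 − 5·144 (+17 from intervention) = -342
  T = 247 − 2·(-342) = 931
T: 879 − 931 = -52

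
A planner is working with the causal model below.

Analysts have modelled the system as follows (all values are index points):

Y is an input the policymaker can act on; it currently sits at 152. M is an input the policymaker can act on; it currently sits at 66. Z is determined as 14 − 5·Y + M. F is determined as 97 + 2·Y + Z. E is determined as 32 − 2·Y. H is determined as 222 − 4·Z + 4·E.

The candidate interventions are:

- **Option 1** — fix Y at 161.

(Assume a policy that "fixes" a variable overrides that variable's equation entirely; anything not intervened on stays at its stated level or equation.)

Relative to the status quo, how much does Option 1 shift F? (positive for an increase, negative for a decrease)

Baseline:
  Y = 152
  M = 66
  Z = 14 − 5·152 + 66 = -680
  F = 97 + 2·152 + (-680) = -279
Option 1 (Y := 161):
  Y = 161
  M = 66
  Z = 14 − 5·161 + 66 = -725
  F = 97 + 2·161 + (-725) = -306
Change in F: -306 − (-279) = -27

-27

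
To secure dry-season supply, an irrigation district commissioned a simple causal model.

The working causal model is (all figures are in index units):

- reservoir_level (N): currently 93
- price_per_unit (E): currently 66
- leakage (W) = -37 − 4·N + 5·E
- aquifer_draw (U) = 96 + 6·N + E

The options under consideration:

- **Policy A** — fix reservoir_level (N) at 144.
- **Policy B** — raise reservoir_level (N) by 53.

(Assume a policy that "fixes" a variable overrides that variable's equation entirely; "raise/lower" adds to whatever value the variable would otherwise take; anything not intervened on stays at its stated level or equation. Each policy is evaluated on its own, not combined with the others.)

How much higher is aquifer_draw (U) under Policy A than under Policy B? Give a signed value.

Policy A (N := 144):
  N = 144
  E = 66
  U = 96 + 6·144 + 66 = 1026
Policy B (N + 53):
  N = 93 + 53 = 146
  E = 66
  U = 96 + 6·146 + 66 = 1038
U: 1026 − 1038 = -12

-12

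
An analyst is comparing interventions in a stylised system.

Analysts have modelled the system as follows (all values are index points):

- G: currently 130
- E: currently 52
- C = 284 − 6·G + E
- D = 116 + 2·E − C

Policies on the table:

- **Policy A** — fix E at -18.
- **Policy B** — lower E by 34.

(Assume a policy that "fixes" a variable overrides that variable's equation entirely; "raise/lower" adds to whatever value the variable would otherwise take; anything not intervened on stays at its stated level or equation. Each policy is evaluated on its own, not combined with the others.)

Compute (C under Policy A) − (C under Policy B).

Policy A (E := -18):
  G = 130
  E = -18
  C = 284 − 6·130 + (-18) = -514
Policy B (E − 34):
  G = 130
  E = 52 − 34 = 18
  C = 284 − 6·130 + 18 = -478
C: -514 − (-478) = -36

-36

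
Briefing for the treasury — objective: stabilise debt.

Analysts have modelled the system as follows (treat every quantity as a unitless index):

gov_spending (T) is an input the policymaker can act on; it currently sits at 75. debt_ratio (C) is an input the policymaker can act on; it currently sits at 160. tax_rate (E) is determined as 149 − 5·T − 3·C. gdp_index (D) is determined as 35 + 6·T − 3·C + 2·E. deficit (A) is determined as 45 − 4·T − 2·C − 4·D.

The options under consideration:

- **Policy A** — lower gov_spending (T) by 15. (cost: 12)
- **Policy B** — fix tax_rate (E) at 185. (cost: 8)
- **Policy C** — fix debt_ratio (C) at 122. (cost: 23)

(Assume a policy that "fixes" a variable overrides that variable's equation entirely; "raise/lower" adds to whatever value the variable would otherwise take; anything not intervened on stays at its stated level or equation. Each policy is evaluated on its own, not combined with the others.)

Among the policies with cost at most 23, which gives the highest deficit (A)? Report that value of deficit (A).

4873

Policy A (T − 15):
  T = 75 − 15 = 60
  C = 160
  E = 149 − 5·60 − 3·160 = -631
  D = 35 + 6·60 − 3·160 + 2·(-631) = -1347
  A = 45 − 4·60 − 2·160 − 4·(-1347) = 4873
Policy B (E := 185):
  T = 75
  C = 160
  E = 185
  D = 35 + 6·75 − 3·160 + 2·185 = 375
  A = 45 − 4·75 − 2·160 − 4·375 = -2075
Policy C (C := 122):
  T = 75
  C = 122
  E = 149 − 5·75 − 3·122 = -592
  D = 35 + 6·75 − 3·122 + 2·(-592) = -1065
  A = 45 − 4·75 − 2·122 − 4·(-1065) = 3761
Comparing — Policy A: A=4873, Policy B: A=-2075, Policy C: A=3761. Highest is 4873 (Policy A).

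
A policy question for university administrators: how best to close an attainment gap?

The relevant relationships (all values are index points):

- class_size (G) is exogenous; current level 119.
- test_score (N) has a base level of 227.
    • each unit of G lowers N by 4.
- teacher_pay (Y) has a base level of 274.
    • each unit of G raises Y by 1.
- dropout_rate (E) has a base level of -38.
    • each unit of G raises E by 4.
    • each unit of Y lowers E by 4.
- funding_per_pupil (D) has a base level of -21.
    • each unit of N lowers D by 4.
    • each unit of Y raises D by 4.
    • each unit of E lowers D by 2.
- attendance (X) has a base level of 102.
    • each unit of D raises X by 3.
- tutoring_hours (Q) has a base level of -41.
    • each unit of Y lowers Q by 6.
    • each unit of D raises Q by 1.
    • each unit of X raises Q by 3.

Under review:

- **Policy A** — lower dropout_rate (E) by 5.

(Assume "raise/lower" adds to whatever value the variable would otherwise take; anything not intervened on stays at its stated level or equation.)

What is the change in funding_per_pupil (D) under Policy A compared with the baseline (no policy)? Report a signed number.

10

Baseline:
  G = 119
  N = 227 − 4·119 = -249
  Y = 274 + 119 = 393
  E = -38 + 4·119 − 4·393 = -1134
  D = -21 − 4·(-249) + 4·393 − 2·(-1134) = 4815
Policy A (E − 5):
  G = 119
  N = 227 − 4·119 = -249
  Y = 274 + 119 = 393
  E = -38 + 4·119 − 4·393 (−5 from intervention) = -1139
  D = -21 − 4·(-249) + 4·393 − 2·(-1139) = 4825
Change in D: 4825 − 4815 = 10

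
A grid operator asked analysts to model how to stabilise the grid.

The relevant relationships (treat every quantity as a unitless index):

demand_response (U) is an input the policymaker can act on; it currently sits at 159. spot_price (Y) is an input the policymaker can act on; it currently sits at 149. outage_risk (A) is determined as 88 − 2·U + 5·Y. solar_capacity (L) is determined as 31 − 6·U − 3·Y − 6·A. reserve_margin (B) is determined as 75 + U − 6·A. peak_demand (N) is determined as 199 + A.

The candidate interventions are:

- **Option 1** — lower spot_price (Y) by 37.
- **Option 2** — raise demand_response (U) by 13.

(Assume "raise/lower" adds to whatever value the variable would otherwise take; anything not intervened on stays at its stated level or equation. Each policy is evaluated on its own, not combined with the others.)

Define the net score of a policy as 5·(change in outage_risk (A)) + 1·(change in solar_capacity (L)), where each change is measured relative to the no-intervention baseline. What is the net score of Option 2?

Baseline:
  U = 159
  Y = 149
  A = 88 − 2·159 + 5·149 = 515
  L = 31 − 6·159 − 3·149 − 6·515 = -4460
Option 2 (U + 13):
  U = 159 + 13 = 172
  Y = 149
  A = 88 − 2·172 + 5·149 = 489
  L = 31 − 6·172 − 3·149 − 6·489 = -4382
ΔA = 489 − 515 = -26; ΔL = -4382 − (-4460) = 78
Score = 5·(-26) + 1·78 = -52

-52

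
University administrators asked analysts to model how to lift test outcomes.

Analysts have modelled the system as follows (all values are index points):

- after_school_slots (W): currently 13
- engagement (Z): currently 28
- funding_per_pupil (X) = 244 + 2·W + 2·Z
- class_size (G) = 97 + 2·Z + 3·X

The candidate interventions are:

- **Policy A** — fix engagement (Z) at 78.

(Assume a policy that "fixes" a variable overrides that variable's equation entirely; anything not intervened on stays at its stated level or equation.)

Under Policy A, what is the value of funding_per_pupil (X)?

426

Policy A (Z := 78):
  W = 13
  Z = 78
  X = 244 + 2·13 + 2·78 = 426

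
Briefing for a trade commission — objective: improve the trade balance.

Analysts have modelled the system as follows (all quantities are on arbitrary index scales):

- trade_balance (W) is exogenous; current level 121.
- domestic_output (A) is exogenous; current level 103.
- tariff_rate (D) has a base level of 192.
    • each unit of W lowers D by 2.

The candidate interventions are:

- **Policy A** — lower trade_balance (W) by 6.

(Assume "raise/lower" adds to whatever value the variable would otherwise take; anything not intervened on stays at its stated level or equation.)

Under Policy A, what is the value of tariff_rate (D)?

Policy A (W − 6):
  W = 121 − 6 = 115
  D = 192 − 2·115 = -38

-38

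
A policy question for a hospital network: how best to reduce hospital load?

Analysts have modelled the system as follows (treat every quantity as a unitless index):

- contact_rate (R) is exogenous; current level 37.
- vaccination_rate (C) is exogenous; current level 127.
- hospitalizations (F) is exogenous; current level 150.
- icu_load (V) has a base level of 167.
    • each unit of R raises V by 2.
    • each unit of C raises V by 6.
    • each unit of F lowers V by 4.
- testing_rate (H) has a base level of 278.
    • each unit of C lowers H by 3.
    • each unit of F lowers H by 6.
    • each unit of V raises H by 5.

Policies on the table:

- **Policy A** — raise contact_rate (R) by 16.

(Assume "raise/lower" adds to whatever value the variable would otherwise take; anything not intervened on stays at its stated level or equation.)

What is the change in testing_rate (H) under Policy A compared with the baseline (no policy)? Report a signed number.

Baseline:
  R = 37
  C = 127
  F = 150
  V = 167 + 2·37 + 6·127 − 4·150 = 403
  H = 278 − 3·127 − 6·150 + 5·403 = 1012
Policy A (R + 16):
  R = 37 + 16 = 53
  C = 127
  F = 150
  V = 167 + 2·53 + 6·127 − 4·150 = 435
  H = 278 − 3·127 − 6·150 + 5·435 = 1172
Change in H: 1172 − 1012 = 160

160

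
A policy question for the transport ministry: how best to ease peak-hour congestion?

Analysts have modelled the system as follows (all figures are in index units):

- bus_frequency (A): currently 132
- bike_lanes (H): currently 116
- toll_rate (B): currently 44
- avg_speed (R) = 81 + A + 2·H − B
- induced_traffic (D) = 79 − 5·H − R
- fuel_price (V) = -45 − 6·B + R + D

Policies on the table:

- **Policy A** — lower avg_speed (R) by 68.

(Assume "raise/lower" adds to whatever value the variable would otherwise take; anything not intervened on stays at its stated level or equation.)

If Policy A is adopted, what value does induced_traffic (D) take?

-834

Policy A (R − 68):
  A = 132
  H = 116
  B = 44
  R = 81 + 132 + 2·116 − 44 (−68 from intervention) = 333
  D = 79 − 5·116 − 333 = -834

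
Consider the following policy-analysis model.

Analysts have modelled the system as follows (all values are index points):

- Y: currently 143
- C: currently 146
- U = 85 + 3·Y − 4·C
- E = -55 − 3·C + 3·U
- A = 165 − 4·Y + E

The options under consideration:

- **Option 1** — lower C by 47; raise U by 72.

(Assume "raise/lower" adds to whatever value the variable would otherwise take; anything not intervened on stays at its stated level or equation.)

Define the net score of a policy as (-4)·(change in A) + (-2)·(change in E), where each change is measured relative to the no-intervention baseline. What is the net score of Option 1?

-5526

Baseline:
  Y = 143
  C = 146
  U = 85 + 3·143 − 4·146 = -70
  E = -55 − 3·146 + 3·(-70) = -703
  A = 165 − 4·143 + (-703) = -1110
Option 1 (C − 47, U + 72):
  Y = 143
  C = 146 − 47 = 99
  U = 85 + 3·143 − 4·99 (+72 from intervention) = 190
  E = -55 − 3·99 + 3·190 = 218
  A = 165 − 4·143 + 218 = -189
ΔA = -189 − (-1110) = 921; ΔE = 218 − (-703) = 921
Score = (-4)·921 + (-2)·921 = -5526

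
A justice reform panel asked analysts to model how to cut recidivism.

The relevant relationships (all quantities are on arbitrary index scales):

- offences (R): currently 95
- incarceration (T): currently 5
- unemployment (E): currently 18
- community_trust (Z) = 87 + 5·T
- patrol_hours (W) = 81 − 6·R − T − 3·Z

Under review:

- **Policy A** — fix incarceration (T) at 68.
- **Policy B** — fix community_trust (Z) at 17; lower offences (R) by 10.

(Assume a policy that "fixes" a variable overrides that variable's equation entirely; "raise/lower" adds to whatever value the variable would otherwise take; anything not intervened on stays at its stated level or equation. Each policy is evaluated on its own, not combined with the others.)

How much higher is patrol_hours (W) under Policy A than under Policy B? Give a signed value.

Policy A (T := 68):
  R = 95
  T = 68
  Z = 87 + 5·68 = 427
  W = 81 − 6·95 − 68 − 3·427 = -1838
Policy B (Z := 17, R − 10):
  R = 95 − 10 = 85
  T = 5
  Z = 17
  W = 81 − 6·85 − 5 − 3·17 = -485
W: -1838 − (-485) = -1353

-1353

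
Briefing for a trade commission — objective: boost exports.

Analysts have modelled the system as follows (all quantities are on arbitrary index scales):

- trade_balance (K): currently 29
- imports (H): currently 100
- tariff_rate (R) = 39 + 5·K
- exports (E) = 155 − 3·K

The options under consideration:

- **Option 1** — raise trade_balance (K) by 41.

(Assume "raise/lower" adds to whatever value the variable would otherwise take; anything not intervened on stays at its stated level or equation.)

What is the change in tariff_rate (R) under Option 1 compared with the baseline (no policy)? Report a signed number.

Baseline:
  K = 29
  R = 39 + 5·29 = 184
Option 1 (K + 41):
  K = 29 + 41 = 70
  R = 39 + 5·70 = 389
Change in R: 389 − 184 = 205

205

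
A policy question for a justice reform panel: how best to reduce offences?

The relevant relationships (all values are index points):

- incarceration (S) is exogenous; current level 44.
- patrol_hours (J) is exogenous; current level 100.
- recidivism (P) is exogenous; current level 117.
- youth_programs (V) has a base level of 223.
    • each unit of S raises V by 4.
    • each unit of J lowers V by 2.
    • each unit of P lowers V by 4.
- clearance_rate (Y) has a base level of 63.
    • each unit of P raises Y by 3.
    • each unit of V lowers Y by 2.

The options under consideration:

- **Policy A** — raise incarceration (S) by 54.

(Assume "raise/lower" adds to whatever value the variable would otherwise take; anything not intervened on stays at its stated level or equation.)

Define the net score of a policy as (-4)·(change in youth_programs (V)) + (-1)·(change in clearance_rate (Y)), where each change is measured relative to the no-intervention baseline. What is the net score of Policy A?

-432

Baseline:
  S = 44
  J = 100
  P = 117
  V = 223 + 4·44 − 2·100 − 4·117 = -269
  Y = 63 + 3·117 − 2·(-269) = 952
Policy A (S + 54):
  S = 44 + 54 = 98
  J = 100
  P = 117
  V = 223 + 4·98 − 2·100 − 4·117 = -53
  Y = 63 + 3·117 − 2·(-53) = 520
ΔV = -53 − (-269) = 216; ΔY = 520 − 952 = -432
Score = (-4)·216 + (-1)·(-432) = -432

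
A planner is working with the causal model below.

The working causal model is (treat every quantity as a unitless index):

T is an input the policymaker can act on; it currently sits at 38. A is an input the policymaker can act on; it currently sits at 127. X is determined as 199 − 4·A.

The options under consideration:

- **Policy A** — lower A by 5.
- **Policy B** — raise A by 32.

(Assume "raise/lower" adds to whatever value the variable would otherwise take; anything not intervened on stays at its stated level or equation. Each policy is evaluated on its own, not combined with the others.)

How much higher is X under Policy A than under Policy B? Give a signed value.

Policy A (A − 5):
  A = 127 − 5 = 122
  X = 199 − 4·122 = -289
Policy B (A + 32):
  A = 127 + 32 = 159
  X = 199 − 4·159 = -437
X: -289 − (-437) = 148

148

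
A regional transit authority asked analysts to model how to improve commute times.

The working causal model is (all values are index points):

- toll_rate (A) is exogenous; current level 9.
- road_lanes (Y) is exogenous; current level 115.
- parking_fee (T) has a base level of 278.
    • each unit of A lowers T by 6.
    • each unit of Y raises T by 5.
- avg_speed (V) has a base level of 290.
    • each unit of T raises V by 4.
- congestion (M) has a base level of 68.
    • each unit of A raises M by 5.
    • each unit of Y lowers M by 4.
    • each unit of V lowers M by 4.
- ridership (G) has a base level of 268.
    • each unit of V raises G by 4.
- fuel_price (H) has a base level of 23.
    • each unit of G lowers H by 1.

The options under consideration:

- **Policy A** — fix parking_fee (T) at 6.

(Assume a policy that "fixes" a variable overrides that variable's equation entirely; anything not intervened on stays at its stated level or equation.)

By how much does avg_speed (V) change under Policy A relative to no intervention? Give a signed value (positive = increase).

-3172

Baseline:
  A = 9
  Y = 115
  T = 278 − 6·9 + 5·115 = 799
  V = 290 + 4·799 = 3486
Policy A (T := 6):
  A = 9
  Y = 115
  T = 6
  V = 290 + 4·6 = 314
Change in V: 314 − 3486 = -3172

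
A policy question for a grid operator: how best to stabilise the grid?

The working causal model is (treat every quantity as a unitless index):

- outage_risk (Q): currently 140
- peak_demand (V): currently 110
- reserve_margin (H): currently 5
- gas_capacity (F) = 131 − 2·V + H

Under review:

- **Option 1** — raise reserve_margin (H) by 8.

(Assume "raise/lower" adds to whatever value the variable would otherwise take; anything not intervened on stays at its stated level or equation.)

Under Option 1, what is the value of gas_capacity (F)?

-76

Option 1 (H + 8):
  V = 110
  H = 5 + 8 = 13
  F = 131 − 2·110 + 13 = -76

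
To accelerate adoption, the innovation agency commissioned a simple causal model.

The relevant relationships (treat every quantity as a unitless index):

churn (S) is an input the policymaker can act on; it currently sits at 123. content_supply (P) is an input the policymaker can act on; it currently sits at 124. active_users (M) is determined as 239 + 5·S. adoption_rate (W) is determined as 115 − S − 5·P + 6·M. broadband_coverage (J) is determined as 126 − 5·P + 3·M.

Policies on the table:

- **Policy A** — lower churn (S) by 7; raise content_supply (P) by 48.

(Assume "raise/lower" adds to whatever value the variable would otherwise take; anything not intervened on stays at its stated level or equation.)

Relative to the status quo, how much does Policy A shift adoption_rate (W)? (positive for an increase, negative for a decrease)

Baseline:
  S = 123
  P = 124
  M = 239 + 5·123 = 854
  W = 115 − 123 − 5·124 + 6·854 = 4496
Policy A (S − 7, P + 48):
  S = 123 − 7 = 116
  P = 124 + 48 = 172
  M = 239 + 5·116 = 819
  W = 115 − 116 − 5·172 + 6·819 = 4053
Change in W: 4053 − 4496 = -443

-443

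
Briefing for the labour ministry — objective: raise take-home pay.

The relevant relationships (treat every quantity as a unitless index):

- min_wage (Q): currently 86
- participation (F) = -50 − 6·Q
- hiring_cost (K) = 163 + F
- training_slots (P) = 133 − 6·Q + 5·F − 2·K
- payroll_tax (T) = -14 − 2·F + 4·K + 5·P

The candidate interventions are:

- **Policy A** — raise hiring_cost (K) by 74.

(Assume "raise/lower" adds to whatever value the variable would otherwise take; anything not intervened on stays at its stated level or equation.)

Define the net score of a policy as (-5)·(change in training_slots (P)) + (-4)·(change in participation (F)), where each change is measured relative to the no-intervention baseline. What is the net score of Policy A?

740

Baseline:
  Q = 86
  F = -50 − 6·86 = -566
  K = 163 + (-566) = -403
  P = 133 − 6·86 + 5·(-566) − 2·(-403) = -2407
Policy A (K + 74):
  Q = 86
  F = -50 − 6·86 = -566
  K = 163 + (-566) (+74 from intervention) = -329
  P = 133 − 6·86 + 5·(-566) − 2·(-329) = -2555
ΔP = -2555 − (-2407) = -148; ΔF = -566 − (-566) = 0
Score = (-5)·(-148) + (-4)·0 = 740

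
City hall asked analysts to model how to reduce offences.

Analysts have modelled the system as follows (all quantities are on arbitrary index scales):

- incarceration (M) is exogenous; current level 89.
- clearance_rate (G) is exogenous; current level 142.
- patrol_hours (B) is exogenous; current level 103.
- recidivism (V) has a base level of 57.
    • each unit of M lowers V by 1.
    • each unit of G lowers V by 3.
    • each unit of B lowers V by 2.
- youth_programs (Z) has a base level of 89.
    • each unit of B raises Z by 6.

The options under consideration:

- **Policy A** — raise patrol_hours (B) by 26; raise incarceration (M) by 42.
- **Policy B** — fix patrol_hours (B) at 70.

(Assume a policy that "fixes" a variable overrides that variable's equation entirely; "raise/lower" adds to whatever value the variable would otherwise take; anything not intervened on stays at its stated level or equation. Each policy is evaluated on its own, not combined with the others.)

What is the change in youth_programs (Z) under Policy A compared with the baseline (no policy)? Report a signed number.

Baseline:
  B = 103
  Z = 89 + 6·103 = 707
Policy A (B + 26, M + 42):
  B = 103 + 26 = 129
  Z = 89 + 6·129 = 863
Change in Z: 863 − 707 = 156

156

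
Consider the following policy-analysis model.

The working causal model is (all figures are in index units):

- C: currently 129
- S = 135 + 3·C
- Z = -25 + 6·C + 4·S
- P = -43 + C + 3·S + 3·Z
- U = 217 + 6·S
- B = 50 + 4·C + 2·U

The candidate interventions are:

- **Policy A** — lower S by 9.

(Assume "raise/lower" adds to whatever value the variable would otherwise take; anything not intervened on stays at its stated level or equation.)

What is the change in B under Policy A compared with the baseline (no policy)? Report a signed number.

-108

Baseline:
  C = 129
  S = 135 + 3·129 = 522
  U = 217 + 6·522 = 3349
  B = 50 + 4·129 + 2·3349 = 7264
Policy A (S − 9):
  C = 129
  S = 135 + 3·129 (−9 from intervention) = 513
  U = 217 + 6·513 = 3295
  B = 50 + 4·129 + 2·3295 = 7156
Change in B: 7156 − 7264 = -108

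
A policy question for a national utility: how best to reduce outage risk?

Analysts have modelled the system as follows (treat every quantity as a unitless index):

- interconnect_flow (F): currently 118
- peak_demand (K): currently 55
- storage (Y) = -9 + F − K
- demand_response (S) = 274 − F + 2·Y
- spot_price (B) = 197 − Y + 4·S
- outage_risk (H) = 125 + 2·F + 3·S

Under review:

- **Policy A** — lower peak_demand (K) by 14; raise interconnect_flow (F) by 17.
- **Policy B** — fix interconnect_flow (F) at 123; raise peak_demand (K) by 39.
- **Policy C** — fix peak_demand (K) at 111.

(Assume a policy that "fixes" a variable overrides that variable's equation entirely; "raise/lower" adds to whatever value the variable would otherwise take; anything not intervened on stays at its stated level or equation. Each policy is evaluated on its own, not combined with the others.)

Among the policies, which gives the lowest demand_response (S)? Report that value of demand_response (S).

Policy A (K − 14, F + 17):
  F = 118 + 17 = 135
  K = 55 − 14 = 41
  Y = -9 + 135 − 41 = 85
  S = 274 − 135 + 2·85 = 309
Policy B (F := 123, K + 39):
  F = 123
  K = 55 + 39 = 94
  Y = -9 + 123 − 94 = 20
  S = 274 − 123 + 2·20 = 191
Policy C (K := 111):
  F = 118
  K = 111
  Y = -9 + 118 − 111 = -2
  S = 274 − 118 + 2·(-2) = 152
Comparing — Policy A: S=309, Policy B: S=191, Policy C: S=152. Lowest is 152 (Policy C).

152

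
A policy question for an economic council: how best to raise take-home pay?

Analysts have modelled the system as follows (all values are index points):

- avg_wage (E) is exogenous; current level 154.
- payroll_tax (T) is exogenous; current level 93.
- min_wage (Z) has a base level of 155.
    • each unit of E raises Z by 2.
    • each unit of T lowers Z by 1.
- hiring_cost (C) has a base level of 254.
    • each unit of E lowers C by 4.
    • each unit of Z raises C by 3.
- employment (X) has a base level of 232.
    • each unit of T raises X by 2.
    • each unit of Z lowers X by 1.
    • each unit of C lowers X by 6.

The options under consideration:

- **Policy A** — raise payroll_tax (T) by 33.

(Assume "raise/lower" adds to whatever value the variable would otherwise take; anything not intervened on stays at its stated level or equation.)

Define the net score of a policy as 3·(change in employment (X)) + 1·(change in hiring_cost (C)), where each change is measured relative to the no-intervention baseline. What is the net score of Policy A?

1980

Baseline:
  E = 154
  T = 93
  Z = 155 + 2·154 − 93 = 370
  C = 254 − 4·154 + 3·370 = 748
  X = 232 + 2·93 − 370 − 6·748 = -4440
Policy A (T + 33):
  E = 154
  T = 93 + 33 = 126
  Z = 155 + 2·154 − 126 = 337
  C = 254 − 4·154 + 3·337 = 649
  X = 232 + 2·126 − 337 − 6·649 = -3747
ΔX = -3747 − (-4440) = 693; ΔC = 649 − 748 = -99
Score = 3·693 + 1·(-99) = 1980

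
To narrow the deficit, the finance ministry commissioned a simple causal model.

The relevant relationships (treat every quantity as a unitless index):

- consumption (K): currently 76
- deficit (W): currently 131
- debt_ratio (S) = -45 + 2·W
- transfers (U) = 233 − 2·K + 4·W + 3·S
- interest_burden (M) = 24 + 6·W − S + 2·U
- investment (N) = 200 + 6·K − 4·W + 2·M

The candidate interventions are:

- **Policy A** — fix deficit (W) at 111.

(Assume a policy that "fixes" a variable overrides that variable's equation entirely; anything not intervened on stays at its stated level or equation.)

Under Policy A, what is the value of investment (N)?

Policy A (W := 111):
  K = 76
  W = 111
  S = -45 + 2·111 = 177
  U = 233 − 2·76 + 4·111 + 3·177 = 1056
  M = 24 + 6·111 − 177 + 2·1056 = 2625
  N = 200 + 6·76 − 4·111 + 2·2625 = 5462

5462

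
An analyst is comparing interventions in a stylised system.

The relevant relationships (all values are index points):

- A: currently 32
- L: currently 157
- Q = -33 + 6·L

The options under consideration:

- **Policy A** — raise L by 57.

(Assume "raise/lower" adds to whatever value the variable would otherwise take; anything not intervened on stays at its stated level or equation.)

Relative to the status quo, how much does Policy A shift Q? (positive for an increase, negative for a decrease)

342

Baseline:
  L = 157
  Q = -33 + 6·157 = 909
Policy A (L + 57):
  L = 157 + 57 = 214
  Q = -33 + 6·214 = 1251
Change in Q: 1251 − 909 = 342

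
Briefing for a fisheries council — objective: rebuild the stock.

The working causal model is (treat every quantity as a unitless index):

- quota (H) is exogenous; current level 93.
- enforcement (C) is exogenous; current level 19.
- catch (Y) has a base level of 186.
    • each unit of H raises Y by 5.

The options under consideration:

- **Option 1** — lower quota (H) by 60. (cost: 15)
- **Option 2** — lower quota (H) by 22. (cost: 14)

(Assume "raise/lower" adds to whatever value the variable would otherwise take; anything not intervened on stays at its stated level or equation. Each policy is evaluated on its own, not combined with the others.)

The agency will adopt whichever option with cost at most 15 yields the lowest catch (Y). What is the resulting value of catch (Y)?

351

Option 1 (H − 60):
  H = 93 − 60 = 33
  Y = 186 + 5·33 = 351
Option 2 (H − 22):
  H = 93 − 22 = 71
  Y = 186 + 5·71 = 541
Comparing — Option 1: Y=351, Option 2: Y=541. Lowest is 351 (Option 1).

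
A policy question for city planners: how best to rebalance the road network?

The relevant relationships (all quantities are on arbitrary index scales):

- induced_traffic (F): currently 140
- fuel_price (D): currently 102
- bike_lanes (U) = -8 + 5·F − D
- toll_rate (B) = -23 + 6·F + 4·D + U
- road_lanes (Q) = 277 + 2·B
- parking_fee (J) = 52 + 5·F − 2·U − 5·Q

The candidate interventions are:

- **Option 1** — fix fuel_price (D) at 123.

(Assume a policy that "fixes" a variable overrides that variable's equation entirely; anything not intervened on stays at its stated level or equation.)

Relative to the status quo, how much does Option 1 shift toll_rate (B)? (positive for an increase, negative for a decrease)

63

Baseline:
  F = 140
  D = 102
  U = -8 + 5·140 − 102 = 590
  B = -23 + 6·140 + 4·102 + 590 = 1815
Option 1 (D := 123):
  F = 140
  D = 123
  U = -8 + 5·140 − 123 = 569
  B = -23 + 6·140 + 4·123 + 569 = 1878
Change in B: 1878 − 1815 = 63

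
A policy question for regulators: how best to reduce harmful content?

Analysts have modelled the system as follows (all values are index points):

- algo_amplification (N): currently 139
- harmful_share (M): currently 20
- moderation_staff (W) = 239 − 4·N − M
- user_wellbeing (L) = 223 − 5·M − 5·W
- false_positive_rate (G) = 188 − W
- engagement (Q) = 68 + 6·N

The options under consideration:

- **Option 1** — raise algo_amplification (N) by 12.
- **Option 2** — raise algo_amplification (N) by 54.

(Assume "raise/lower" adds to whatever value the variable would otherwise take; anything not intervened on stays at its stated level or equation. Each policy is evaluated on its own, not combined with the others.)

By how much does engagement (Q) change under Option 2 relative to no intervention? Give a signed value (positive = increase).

324

Baseline:
  N = 139
  Q = 68 + 6·139 = 902
Option 2 (N + 54):
  N = 139 + 54 = 193
  Q = 68 + 6·193 = 1226
Change in Q: 1226 − 902 = 324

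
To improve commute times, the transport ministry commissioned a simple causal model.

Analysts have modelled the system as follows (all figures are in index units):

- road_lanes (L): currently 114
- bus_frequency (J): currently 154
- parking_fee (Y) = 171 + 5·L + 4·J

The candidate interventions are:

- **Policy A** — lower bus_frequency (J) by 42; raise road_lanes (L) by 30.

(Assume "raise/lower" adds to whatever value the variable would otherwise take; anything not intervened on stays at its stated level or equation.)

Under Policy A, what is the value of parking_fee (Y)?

1339

Policy A (J − 42, L + 30):
  L = 114 + 30 = 144
  J = 154 − 42 = 112
  Y = 171 + 5·144 + 4·112 = 1339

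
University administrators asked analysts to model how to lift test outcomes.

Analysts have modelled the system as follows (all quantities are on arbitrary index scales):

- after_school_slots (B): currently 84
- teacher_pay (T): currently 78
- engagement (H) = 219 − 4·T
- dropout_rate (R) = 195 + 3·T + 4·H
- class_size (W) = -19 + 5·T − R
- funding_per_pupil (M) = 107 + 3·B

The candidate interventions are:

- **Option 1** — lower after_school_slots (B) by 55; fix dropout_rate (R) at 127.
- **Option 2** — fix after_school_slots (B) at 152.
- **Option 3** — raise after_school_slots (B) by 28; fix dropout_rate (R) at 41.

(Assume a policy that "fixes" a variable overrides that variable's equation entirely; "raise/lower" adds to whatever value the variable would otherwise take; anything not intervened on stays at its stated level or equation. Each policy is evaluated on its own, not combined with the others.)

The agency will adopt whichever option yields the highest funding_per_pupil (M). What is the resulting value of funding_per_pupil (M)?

Option 1 (B − 55, R := 127):
  B = 84 − 55 = 29
  M = 107 + 3·29 = 194
Option 2 (B := 152):
  B = 152
  M = 107 + 3·152 = 563
Option 3 (B + 28, R := 41):
  B = 84 + 28 = 112
  M = 107 + 3·112 = 443
Comparing — Option 1: M=194, Option 2: M=563, Option 3: M=443. Highest is 563 (Option 2).

563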